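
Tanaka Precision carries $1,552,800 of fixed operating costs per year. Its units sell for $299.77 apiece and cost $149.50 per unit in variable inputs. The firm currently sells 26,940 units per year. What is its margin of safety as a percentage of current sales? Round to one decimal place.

61.6%

Unit CM = price − variable cost = $299.77 − $149.50 = $150.27. Break-even units = $1,552,800 ÷ $150.27 = 10,333.40; break-even revenue = 10,333.40 × $299.77 = $3,097,643.28.
Actual sales revenue = 26,940 × $299.77 = $8,075,803.80.
Margin of safety = ($8,075,803.80 − $3,097,643.28) ÷ $8,075,803.80 = 61.6%.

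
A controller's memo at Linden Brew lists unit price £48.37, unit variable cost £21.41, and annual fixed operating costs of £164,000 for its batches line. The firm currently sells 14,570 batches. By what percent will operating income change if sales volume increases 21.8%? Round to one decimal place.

+37.4%

At 14,570 units, contribution = 14,570 × £26.96 = £392,807.20.
Operating income = contribution − fixed costs = £392,807.20 − £164,000 = £228,807.20.
Degree of operating leverage = £392,807.20 / £228,807.20 = 1.7168.
Operating income changes by 1.7168 × +21.8% = +37.4%.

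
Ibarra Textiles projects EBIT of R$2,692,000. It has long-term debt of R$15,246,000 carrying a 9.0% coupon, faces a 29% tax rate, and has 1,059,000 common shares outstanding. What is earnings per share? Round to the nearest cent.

R$0.88

Interest = R$1,372,140.00, so EBT = R$2,692,000 − R$1,372,140.00 = R$1,319,860.00.
After tax at 29%: net income = R$1,319,860.00 × 0.71 = R$937,100.60.
EPS = R$937,100.60 ÷ 1,059,000 = R$0.88.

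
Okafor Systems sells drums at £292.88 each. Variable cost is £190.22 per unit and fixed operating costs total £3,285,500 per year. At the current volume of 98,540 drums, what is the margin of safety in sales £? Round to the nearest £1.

£19,487,151

Contribution margin per unit = £292.88 − £190.22 = £102.66. Break-even units = £3,285,500 ÷ £102.66 = 32,003.70; break-even revenue = 32,003.70 × £292.88 = £9,373,244.11.
Actual sales revenue = 98,540 × £292.88 = £28,860,395.20.
Margin of safety = £28,860,395.20 − £9,373,244.11 = £19,487,151.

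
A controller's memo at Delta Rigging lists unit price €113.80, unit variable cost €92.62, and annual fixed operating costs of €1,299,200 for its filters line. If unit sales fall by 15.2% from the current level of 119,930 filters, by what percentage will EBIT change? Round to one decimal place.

-31.1%

Contribution at this volume is 119,930 × €21.18 = €2,540,117.40.
Subtracting fixed costs: EBIT = €2,540,117.40 − €1,299,200 = €1,240,917.40.
Degree of operating leverage = €2,540,117.40 / €1,240,917.40 = 2.0470.
So EBIT moves 2.0470 × (-15.2%) = -31.1%.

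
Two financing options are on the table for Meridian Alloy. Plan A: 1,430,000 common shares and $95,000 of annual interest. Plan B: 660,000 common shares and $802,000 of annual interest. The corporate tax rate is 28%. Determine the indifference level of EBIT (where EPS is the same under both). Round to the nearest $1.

At indifference, (EBIT − 95,000)(1 − t)/1,430,000 = (EBIT − 802,000)(1 − t)/660,000.
The (1 − t) factor cancels: (EBIT − 95,000) × 660,000 = (EBIT − 802,000) × 1,430,000.
EBIT × (1,430,000 − 660,000) = 802,000 × 1,430,000 − 95,000 × 660,000 = 1,084,160,000,000, so EBIT = 1,084,160,000,000 ÷ 770,000 = 1,408,000.00.

$1,408,000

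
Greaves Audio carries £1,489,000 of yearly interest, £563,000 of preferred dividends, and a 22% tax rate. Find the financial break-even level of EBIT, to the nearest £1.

£2,210,795

Grossing the preferred dividend up to pre-tax terms: £563,000 / (1 − 0.22) = £721,794.87.
EPS = 0 when EBIT covers interest plus the pre-tax preferred burden: £1,489,000 + £721,794.87 = £2,210,794.87.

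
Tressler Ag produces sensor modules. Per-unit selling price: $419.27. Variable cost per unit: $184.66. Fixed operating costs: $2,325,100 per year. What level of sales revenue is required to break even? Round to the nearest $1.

CM per unit = $419.27 − $184.66 = $234.61; CM ratio = $234.61 / $419.27 = 0.5596.
Break-even sales = FC ÷ CM ratio = $2,325,100 × $419.27 / $234.61 = $4,155,171.

$4,155,171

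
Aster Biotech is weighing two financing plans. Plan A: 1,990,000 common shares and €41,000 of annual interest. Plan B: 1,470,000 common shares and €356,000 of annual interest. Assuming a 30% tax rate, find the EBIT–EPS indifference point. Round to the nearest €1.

At indifference, (EBIT − 41,000)(1 − t)/1,990,000 = (EBIT − 356,000)(1 − t)/1,470,000.
The (1 − t) factor cancels: (EBIT − 41,000) × 1,470,000 = (EBIT − 356,000) × 1,990,000.
EBIT × (1,990,000 − 1,470,000) = 356,000 × 1,990,000 − 41,000 × 1,470,000 = 648,170,000,000, so EBIT = 648,170,000,000 ÷ 520,000 = 1,246,480.77.

€1,246,481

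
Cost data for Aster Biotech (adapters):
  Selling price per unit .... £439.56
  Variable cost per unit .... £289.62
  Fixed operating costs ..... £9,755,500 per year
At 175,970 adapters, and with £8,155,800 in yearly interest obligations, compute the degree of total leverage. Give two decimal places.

3.11

At 175,970 units, contribution = 175,970 × £149.94 = £26,384,941.80.
Subtracting fixed costs: EBIT = £26,384,941.80 − £9,755,500 = £16,629,441.80. Interest = £8,155,800.00.
DOL = £26,384,941.80 ÷ £16,629,441.80 = 1.5866; DFL = £16,629,441.80 ÷ £8,473,641.80 = 1.9625.
DCL = DOL × DFL = 1.5866 × 1.9625 = 3.1137.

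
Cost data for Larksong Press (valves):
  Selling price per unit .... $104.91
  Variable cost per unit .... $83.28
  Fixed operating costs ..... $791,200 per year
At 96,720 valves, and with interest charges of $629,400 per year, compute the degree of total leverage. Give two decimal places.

Total contribution margin = 96,720 × $21.63 = $2,092,053.60.
EBIT = $2,092,053.60 − $791,200 = $1,300,853.60. Interest = $629,400.00, so EBIT − I = $671,453.60.
Degree of total leverage = total CM / (EBIT − interest) = $2,092,053.60 / $671,453.60 = 3.1157.

3.12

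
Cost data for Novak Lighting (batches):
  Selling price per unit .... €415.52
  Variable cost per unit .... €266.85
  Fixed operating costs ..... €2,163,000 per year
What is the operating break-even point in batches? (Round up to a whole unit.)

Contribution margin per unit = €415.52 − €266.85 = €148.67.
Break-even volume = fixed costs ÷ CM per unit = €2,163,000 ÷ €148.67 = 14,549.00, so 14,550 batches.

14,550 batches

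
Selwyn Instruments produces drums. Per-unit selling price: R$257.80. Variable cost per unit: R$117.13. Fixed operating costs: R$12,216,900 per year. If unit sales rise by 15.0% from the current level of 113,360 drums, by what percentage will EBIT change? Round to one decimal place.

At 113,360 units, contribution = 113,360 × R$140.67 = R$15,946,351.20.
Subtracting fixed costs: EBIT = R$15,946,351.20 − R$12,216,900 = R$3,729,451.20.
DOL = contribution ÷ EBIT = R$15,946,351.20 ÷ R$3,729,451.20 = 4.2758.
So EBIT moves 4.2758 × (+15.0%) = +64.1%.

+64.1%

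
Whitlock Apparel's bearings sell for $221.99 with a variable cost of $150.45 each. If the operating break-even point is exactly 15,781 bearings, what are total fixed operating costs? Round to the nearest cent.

$1,128,972.74

Unit CM = price − variable cost = $221.99 − $150.45 = $71.54.
Since BE = FC / CM, FC = 15,781 × $71.54 = $1,128,972.74.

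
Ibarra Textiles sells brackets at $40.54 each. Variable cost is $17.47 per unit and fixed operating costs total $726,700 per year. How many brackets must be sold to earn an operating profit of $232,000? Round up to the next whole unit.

Each unit contributes $40.54 − $17.47 = $23.07.
Units = (FC + target) / CM = ($726,700 + $232,000) / $23.07 = 41,556.13, so 41,557 brackets.

41,557 brackets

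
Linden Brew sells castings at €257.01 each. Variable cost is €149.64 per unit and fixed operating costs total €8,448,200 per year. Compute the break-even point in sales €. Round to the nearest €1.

€20,222,333

Contribution margin per unit = €257.01 − €149.64 = €107.37, a CM ratio of €107.37 ÷ €257.01 = 0.4178.
Break-even revenue = fixed costs × price ÷ CM = €8,448,200 × €257.01 ÷ €107.37 = €20,222,333.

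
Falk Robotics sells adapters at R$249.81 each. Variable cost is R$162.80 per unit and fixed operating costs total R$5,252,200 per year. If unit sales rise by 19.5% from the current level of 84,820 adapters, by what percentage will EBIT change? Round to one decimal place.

+67.6%

Total contribution margin = 84,820 × R$87.01 = R$7,380,188.20.
Operating income = contribution − fixed costs = R$7,380,188.20 − R$5,252,200 = R$2,127,988.20.
DOL = contribution ÷ EBIT = R$7,380,188.20 ÷ R$2,127,988.20 = 3.4682.
Operating income changes by 3.4682 × +19.5% = +67.6%.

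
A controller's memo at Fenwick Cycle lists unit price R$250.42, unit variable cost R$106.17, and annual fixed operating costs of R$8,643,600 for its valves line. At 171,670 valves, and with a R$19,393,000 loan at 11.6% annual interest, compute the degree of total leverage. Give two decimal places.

1.79

Total contribution margin = 171,670 × R$144.25 = R$24,763,397.50.
Operating income = contribution − fixed costs = R$24,763,397.50 − R$8,643,600 = R$16,119,797.50. Interest = R$2,249,588.00, so EBIT − I = R$13,870,209.50.
DCL = contribution ÷ (EBIT − I) = R$24,763,397.50 ÷ R$13,870,209.50 = 1.7854.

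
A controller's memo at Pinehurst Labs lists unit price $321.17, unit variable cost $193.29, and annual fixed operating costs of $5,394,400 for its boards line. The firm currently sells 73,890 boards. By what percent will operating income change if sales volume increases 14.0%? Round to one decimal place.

+32.6%

At 73,890 units, contribution = 73,890 × $127.88 = $9,449,053.20.
Subtracting fixed costs: EBIT = $9,449,053.20 − $5,394,400 = $4,054,653.20.
DOL = contribution ÷ EBIT = $9,449,053.20 ÷ $4,054,653.20 = 2.3304.
So EBIT moves 2.3304 × (+14.0%) = +32.6%.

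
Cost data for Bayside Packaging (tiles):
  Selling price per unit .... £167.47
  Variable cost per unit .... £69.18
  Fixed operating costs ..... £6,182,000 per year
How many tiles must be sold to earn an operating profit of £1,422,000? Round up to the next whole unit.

77,363 tiles

Unit CM = price − variable cost = £167.47 − £69.18 = £98.29.
Units = (FC + target) / CM = (£6,182,000 + £1,422,000) / £98.29 = 77,362.91, so 77,363 tiles.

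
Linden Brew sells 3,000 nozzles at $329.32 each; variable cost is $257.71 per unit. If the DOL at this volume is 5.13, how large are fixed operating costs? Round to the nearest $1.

Contribution at this volume is 3,000 × $71.61 = $214,830.00.
DOL = contribution / EBIT, so EBIT = $214,830.00 / 5.13 = $41,877.19.
And FC = contribution − EBIT = $214,830.00 − $41,877.19 = $172,953.

$172,953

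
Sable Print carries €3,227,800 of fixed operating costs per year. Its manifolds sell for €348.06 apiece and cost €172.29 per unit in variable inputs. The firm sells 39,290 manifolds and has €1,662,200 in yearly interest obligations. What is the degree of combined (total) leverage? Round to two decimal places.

3.43

Contribution at this volume is 39,290 × €175.77 = €6,906,003.30.
Operating income = contribution − fixed costs = €6,906,003.30 − €3,227,800 = €3,678,203.30. Interest = €1,662,200.00.
DOL = €6,906,003.30 ÷ €3,678,203.30 = 1.8775; DFL = €3,678,203.30 ÷ €2,016,003.30 = 1.8245.
DCL = DOL × DFL = 1.8775 × 1.8245 = 3.4255.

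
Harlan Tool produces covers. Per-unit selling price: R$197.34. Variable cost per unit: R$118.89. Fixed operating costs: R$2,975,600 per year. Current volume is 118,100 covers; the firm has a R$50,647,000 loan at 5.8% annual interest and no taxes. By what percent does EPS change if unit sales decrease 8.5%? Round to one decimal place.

Total contribution margin = 118,100 × R$78.45 = R$9,264,945.00.
EBIT = R$9,264,945.00 − R$2,975,600 = R$6,289,345.00.
After interest of R$2,937,526.00, pre-tax earnings = R$3,351,819.00.
DCL = total CM / (EBIT − I) = R$9,264,945.00 / R$3,351,819.00 = 2.7642.
EPS therefore changes by 2.7642 × (-8.5%) = -23.5%.

-23.5%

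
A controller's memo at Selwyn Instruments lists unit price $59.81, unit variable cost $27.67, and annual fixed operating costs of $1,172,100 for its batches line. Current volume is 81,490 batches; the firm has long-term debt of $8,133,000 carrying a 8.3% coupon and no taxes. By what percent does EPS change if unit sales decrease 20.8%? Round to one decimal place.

-70.6%

Contribution at this volume is 81,490 × $32.14 = $2,619,088.60.
Subtracting fixed costs: EBIT = $2,619,088.60 − $1,172,100 = $1,446,988.60.
After interest of $675,039.00, pre-tax earnings = $771,949.60.
Degree of combined leverage = contribution ÷ (EBIT − I) = $2,619,088.60 ÷ $771,949.60 = 3.3928.
%ΔEPS = DCL × %ΔSales = 3.3928 × -20.8% = -70.6%.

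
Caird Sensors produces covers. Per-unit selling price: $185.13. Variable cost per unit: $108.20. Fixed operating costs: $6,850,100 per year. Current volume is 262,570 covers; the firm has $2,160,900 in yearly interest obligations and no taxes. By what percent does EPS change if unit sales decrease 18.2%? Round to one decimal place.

At 262,570 units, contribution = 262,570 × $76.93 = $20,199,510.10.
EBIT = $20,199,510.10 − $6,850,100 = $13,349,410.10.
After interest of $2,160,900.00, pre-tax earnings = $11,188,510.10.
DCL = total CM / (EBIT − I) = $20,199,510.10 / $11,188,510.10 = 1.8054.
%ΔEPS = DCL × %ΔSales = 1.8054 × -18.2% = -32.9%.

-32.9%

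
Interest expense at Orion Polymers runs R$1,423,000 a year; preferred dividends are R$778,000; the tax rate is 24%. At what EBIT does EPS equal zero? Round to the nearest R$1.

Grossing the preferred dividend up to pre-tax terms: R$778,000 / (1 − 0.24) = R$1,023,684.21.
EPS = 0 when EBIT covers interest plus the pre-tax preferred burden: R$1,423,000 + R$1,023,684.21 = R$2,446,684.21.

R$2,446,684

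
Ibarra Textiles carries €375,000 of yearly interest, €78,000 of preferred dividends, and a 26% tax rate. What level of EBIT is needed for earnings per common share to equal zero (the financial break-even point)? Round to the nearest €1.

Grossing the preferred dividend up to pre-tax terms: €78,000 / (1 − 0.26) = €105,405.41.
EPS = 0 when EBIT covers interest plus the pre-tax preferred burden: €375,000 + €105,405.41 = €480,405.41.

€480,405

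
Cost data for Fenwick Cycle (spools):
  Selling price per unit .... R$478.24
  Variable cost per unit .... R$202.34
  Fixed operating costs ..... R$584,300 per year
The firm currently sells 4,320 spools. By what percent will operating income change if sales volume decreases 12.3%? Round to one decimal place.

At 4,320 units, contribution = 4,320 × R$275.90 = R$1,191,888.00.
EBIT = R$1,191,888.00 − R$584,300 = R$607,588.00.
DOL = contribution ÷ EBIT = R$1,191,888.00 ÷ R$607,588.00 = 1.9617.
%ΔEBIT = DOL × %ΔSales = 1.9617 × -12.3% = -24.1%.

-24.1%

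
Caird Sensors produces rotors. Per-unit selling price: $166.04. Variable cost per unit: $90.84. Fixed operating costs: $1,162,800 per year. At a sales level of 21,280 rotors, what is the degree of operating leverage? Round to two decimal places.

Contribution at this volume is 21,280 × $75.20 = $1,600,256.00.
EBIT = $1,600,256.00 − $1,162,800 = $437,456.00.
DOL = contribution ÷ EBIT = $1,600,256.00 ÷ $437,456.00 = 3.6581.

3.66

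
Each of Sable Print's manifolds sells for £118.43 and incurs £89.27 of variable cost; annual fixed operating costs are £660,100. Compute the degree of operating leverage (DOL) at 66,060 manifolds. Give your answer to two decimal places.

1.52

Contribution at this volume is 66,060 × £29.16 = £1,926,309.60.
Operating income = contribution − fixed costs = £1,926,309.60 − £660,100 = £1,266,209.60.
So DOL = total CM / EBIT = £1,926,309.60 / £1,266,209.60 = 1.5213.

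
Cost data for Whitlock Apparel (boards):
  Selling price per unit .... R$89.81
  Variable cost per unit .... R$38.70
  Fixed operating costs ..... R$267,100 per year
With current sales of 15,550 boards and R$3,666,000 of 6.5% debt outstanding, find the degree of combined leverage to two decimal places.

Contribution at this volume is 15,550 × R$51.11 = R$794,760.50.
EBIT = R$794,760.50 − R$267,100 = R$527,660.50. Interest = R$238,290.00, so EBIT − I = R$289,370.50.
DCL = contribution ÷ (EBIT − I) = R$794,760.50 ÷ R$289,370.50 = 2.7465.

2.75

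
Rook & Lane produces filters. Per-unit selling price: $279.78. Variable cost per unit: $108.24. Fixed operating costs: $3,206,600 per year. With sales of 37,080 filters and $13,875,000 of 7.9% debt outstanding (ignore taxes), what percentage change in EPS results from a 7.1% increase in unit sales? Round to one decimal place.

+21.9%

At 37,080 units, contribution = 37,080 × $171.54 = $6,360,703.20.
EBIT = $6,360,703.20 − $3,206,600 = $3,154,103.20.
Interest = $1,096,125.00, so EBIT − I = $2,057,978.20.
DCL = total CM / (EBIT − I) = $6,360,703.20 / $2,057,978.20 = 3.0908.
%ΔEPS = DCL × %ΔSales = 3.0908 × +7.1% = +21.9%.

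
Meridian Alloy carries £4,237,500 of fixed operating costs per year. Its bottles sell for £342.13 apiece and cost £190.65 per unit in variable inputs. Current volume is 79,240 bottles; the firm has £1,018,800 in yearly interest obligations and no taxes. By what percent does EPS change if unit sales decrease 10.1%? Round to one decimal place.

At 79,240 units, contribution = 79,240 × £151.48 = £12,003,275.20.
Operating income = contribution − fixed costs = £12,003,275.20 − £4,237,500 = £7,765,775.20.
After interest of £1,018,800.00, pre-tax earnings = £6,746,975.20.
DCL = total CM / (EBIT − I) = £12,003,275.20 / £6,746,975.20 = 1.7791.
%ΔEPS = DCL × %ΔSales = 1.7791 × -10.1% = -18.0%.

-18.0%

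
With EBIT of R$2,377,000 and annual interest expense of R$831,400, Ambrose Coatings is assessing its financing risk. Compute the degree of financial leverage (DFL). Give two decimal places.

1.54

Annual interest charges come to R$831,400.00.
Degree of financial leverage = EBIT / (EBIT − interest) = R$2,377,000 / R$1,545,600.00 = 1.5379.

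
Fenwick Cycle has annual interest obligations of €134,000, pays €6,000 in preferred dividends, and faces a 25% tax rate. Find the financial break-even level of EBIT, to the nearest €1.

€142,000

Preferred dividends are paid after tax, so their pre-tax equivalent is €6,000 ÷ (1 − 0.25) = €8,000.00.
EPS = 0 when EBIT covers interest plus the pre-tax preferred burden: €134,000 + €8,000.00 = €142,000.00.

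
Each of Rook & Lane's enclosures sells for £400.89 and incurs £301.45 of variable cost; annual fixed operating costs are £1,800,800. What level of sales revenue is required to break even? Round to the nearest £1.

£7,259,882

CM per unit = £400.89 − £301.45 = £99.44; CM ratio = £99.44 / £400.89 = 0.2480.
Break-even sales = FC ÷ CM ratio = £1,800,800 × £400.89 / £99.44 = £7,259,882.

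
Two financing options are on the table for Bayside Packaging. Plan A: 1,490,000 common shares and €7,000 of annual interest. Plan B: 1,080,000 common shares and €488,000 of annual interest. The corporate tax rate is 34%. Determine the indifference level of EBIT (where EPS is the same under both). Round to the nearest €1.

€1,755,024

Set EPS_A = EPS_B: (EBIT − €7,000)(1 − 0.34) ÷ 1,490,000 = (EBIT − €488,000)(1 − 0.34) ÷ 1,080,000.
The (1 − t) factor cancels: (EBIT − 7,000) × 1,080,000 = (EBIT − 488,000) × 1,490,000.
EBIT × (1,490,000 − 1,080,000) = 488,000 × 1,490,000 − 7,000 × 1,080,000 = 719,560,000,000, so EBIT = 719,560,000,000 ÷ 410,000 = 1,755,024.39.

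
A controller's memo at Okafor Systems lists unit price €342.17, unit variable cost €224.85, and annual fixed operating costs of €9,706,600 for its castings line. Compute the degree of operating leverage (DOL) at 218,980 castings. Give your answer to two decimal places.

1.61

At 218,980 units, contribution = 218,980 × €117.32 = €25,690,733.60.
Operating income = contribution − fixed costs = €25,690,733.60 − €9,706,600 = €15,984,133.60.
Degree of operating leverage = €25,690,733.60 / €15,984,133.60 = 1.6073.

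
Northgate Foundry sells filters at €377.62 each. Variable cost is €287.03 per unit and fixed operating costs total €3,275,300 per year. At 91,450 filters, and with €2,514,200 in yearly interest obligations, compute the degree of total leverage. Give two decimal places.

At 91,450 units, contribution = 91,450 × €90.59 = €8,284,455.50.
Operating income = contribution − fixed costs = €8,284,455.50 − €3,275,300 = €5,009,155.50. Interest = €2,514,200.00.
DOL = €8,284,455.50 ÷ €5,009,155.50 = 1.6539; DFL = €5,009,155.50 ÷ €2,494,955.50 = 2.0077.
DCL = DOL × DFL = 1.6539 × 2.0077 = 3.3205.

3.32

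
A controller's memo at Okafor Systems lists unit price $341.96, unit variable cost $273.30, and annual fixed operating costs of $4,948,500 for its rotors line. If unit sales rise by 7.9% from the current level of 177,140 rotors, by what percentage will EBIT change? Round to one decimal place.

+13.3%

At 177,140 units, contribution = 177,140 × $68.66 = $12,162,432.40.
EBIT = $12,162,432.40 − $4,948,500 = $7,213,932.40.
So DOL = total CM / EBIT = $12,162,432.40 / $7,213,932.40 = 1.6860.
Operating income changes by 1.6860 × +7.9% = +13.3%.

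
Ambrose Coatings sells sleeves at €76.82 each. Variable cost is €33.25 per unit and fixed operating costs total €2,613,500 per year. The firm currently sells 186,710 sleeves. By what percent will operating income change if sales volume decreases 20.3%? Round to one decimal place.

-29.9%

Total contribution margin = 186,710 × €43.57 = €8,134,954.70.
Subtracting fixed costs: EBIT = €8,134,954.70 − €2,613,500 = €5,521,454.70.
So DOL = total CM / EBIT = €8,134,954.70 / €5,521,454.70 = 1.4733.
Operating income changes by 1.4733 × -20.3% = -29.9%.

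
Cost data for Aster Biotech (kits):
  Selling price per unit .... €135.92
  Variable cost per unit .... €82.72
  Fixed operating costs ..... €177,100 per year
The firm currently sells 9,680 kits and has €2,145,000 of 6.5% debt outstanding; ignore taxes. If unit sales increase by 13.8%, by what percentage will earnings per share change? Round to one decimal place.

At 9,680 units, contribution = 9,680 × €53.20 = €514,976.00.
Operating income = contribution − fixed costs = €514,976.00 − €177,100 = €337,876.00.
After interest of €139,425.00, pre-tax earnings = €198,451.00.
DCL = total CM / (EBIT − I) = €514,976.00 / €198,451.00 = 2.5950.
%ΔEPS = DCL × %ΔSales = 2.5950 × +13.8% = +35.8%.

+35.8%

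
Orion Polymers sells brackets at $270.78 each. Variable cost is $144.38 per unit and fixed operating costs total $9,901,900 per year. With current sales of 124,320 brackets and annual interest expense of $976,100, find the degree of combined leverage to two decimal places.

3.25

At 124,320 units, contribution = 124,320 × $126.40 = $15,714,048.00.
Operating income = contribution − fixed costs = $15,714,048.00 − $9,901,900 = $5,812,148.00. Interest = $976,100.00, so EBIT − I = $4,836,048.00.
DCL = contribution ÷ (EBIT − I) = $15,714,048.00 ÷ $4,836,048.00 = 3.2494.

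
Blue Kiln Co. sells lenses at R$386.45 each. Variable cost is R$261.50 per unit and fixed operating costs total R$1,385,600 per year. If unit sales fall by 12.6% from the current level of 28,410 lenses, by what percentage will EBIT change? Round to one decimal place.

-20.7%

Contribution at this volume is 28,410 × R$124.95 = R$3,549,829.50.
EBIT = R$3,549,829.50 − R$1,385,600 = R$2,164,229.50.
DOL = contribution ÷ EBIT = R$3,549,829.50 ÷ R$2,164,229.50 = 1.6402.
%ΔEBIT = DOL × %ΔSales = 1.6402 × -12.6% = -20.7%.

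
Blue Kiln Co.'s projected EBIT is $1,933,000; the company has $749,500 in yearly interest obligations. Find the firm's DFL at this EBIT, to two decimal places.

1.63

Interest = $749,500.00.
DFL = EBIT ÷ (EBIT − I) = $1,933,000 ÷ ($1,933,000 − $749,500.00) = $1,933,000 ÷ $1,183,500.00 = 1.6333.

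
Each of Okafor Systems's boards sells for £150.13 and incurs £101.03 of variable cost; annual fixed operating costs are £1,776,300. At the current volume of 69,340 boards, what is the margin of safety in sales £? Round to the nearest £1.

Unit CM = price − variable cost = £150.13 − £101.03 = £49.10. Break-even units = £1,776,300 ÷ £49.10 = 36,177.19; break-even revenue = 36,177.19 × £150.13 = £5,431,281.45.
Actual sales revenue = 69,340 × £150.13 = £10,410,014.20.
Margin of safety = £10,410,014.20 − £5,431,281.45 = £4,978,733.

£4,978,733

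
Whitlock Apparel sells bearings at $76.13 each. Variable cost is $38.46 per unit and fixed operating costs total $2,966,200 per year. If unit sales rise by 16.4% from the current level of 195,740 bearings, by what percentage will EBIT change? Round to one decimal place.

Total contribution margin = 195,740 × $37.67 = $7,373,525.80.
Operating income = contribution − fixed costs = $7,373,525.80 − $2,966,200 = $4,407,325.80.
Degree of operating leverage = $7,373,525.80 / $4,407,325.80 = 1.6730.
So EBIT moves 1.6730 × (+16.4%) = +27.4%.

+27.4%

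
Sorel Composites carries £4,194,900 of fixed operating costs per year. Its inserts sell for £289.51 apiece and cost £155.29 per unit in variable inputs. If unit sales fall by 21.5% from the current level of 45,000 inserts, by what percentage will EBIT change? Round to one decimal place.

Total contribution margin = 45,000 × £134.22 = £6,039,900.00.
Subtracting fixed costs: EBIT = £6,039,900.00 − £4,194,900 = £1,845,000.00.
DOL = contribution ÷ EBIT = £6,039,900.00 ÷ £1,845,000.00 = 3.2737.
%ΔEBIT = DOL × %ΔSales = 3.2737 × -21.5% = -70.4%.

-70.4%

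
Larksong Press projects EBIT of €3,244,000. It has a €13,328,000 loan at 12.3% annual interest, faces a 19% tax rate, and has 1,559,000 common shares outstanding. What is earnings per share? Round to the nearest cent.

Interest = €1,639,344.00, so EBT = €3,244,000 − €1,639,344.00 = €1,604,656.00.
Net income = €1,604,656.00 × (1 − 0.19) = €1,299,771.36.
EPS = €1,299,771.36 ÷ 1,559,000 = €0.83.

€0.83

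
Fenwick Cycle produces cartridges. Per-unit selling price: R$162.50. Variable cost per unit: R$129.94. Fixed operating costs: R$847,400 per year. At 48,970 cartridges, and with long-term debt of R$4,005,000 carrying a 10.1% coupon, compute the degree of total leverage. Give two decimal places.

4.65

Contribution at this volume is 48,970 × R$32.56 = R$1,594,463.20.
Operating income = contribution − fixed costs = R$1,594,463.20 − R$847,400 = R$747,063.20. Interest = R$404,505.00, so EBIT − I = R$342,558.20.
Degree of total leverage = total CM / (EBIT − interest) = R$1,594,463.20 / R$342,558.20 = 4.6546.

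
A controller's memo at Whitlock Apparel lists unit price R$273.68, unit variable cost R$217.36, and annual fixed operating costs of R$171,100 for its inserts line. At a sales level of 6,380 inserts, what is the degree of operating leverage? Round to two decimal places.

1.91

At 6,380 units, contribution = 6,380 × R$56.32 = R$359,321.60.
Operating income = contribution − fixed costs = R$359,321.60 − R$171,100 = R$188,221.60.
So DOL = total CM / EBIT = R$359,321.60 / R$188,221.60 = 1.9090.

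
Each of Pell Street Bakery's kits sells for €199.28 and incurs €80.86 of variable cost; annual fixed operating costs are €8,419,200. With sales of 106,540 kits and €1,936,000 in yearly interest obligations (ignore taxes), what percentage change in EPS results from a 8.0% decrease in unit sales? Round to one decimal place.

At 106,540 units, contribution = 106,540 × €118.42 = €12,616,466.80.
EBIT = €12,616,466.80 − €8,419,200 = €4,197,266.80.
After interest of €1,936,000.00, pre-tax earnings = €2,261,266.80.
DCL = total CM / (EBIT − I) = €12,616,466.80 / €2,261,266.80 = 5.5794.
%ΔEPS = DCL × %ΔSales = 5.5794 × -8.0% = -44.6%.

-44.6%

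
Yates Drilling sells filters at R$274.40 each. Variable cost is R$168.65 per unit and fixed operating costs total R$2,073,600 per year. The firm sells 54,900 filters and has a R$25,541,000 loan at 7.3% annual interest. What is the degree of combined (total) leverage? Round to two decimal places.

3.11

At 54,900 units, contribution = 54,900 × R$105.75 = R$5,805,675.00.
Operating income = contribution − fixed costs = R$5,805,675.00 − R$2,073,600 = R$3,732,075.00. Interest = R$1,864,493.00, so EBIT − I = R$1,867,582.00.
Degree of total leverage = total CM / (EBIT − interest) = R$5,805,675.00 / R$1,867,582.00 = 3.1087.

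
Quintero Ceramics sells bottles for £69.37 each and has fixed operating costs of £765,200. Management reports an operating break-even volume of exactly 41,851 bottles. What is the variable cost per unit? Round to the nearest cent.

£51.09

Contribution per unit must be FC / Q = £765,200 / 41,851 = £18.2839.
Hence VC = price − CM = £69.37 − £18.2839 = £51.09.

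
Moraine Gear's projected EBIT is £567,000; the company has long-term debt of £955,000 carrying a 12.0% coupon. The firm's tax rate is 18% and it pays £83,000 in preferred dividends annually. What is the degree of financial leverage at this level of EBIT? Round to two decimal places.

1.61

Interest = £114,600.00.
Preferred dividends grossed up pre-tax: £83,000 / (1 − 0.18) = £101,219.51.
DFL = EBIT ÷ [EBIT − I − D_p/(1−t)] = £567,000 ÷ [£567,000 − £114,600.00 − £101,219.51] = £567,000 ÷ £351,180.49 = 1.6146.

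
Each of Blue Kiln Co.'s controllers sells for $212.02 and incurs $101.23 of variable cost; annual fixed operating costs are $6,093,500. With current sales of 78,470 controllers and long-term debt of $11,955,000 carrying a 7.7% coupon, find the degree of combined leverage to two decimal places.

Contribution at this volume is 78,470 × $110.79 = $8,693,691.30.
Subtracting fixed costs: EBIT = $8,693,691.30 − $6,093,500 = $2,600,191.30. Interest = $920,535.00.
DOL = $8,693,691.30 ÷ $2,600,191.30 = 3.3435; DFL = $2,600,191.30 ÷ $1,679,656.30 = 1.5480.
DCL = DOL × DFL = 3.3435 × 1.5480 = 5.1757.

5.18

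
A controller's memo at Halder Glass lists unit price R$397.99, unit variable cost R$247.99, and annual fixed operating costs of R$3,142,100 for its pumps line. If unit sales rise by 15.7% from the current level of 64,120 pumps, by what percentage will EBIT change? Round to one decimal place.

+23.3%

Total contribution margin = 64,120 × R$150.00 = R$9,618,000.00.
Operating income = contribution − fixed costs = R$9,618,000.00 − R$3,142,100 = R$6,475,900.00.
So DOL = total CM / EBIT = R$9,618,000.00 / R$6,475,900.00 = 1.4852.
So EBIT moves 1.4852 × (+15.7%) = +23.3%.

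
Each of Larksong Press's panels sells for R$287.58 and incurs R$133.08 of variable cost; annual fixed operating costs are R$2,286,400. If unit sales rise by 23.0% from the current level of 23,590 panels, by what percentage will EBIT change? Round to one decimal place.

Total contribution margin = 23,590 × R$154.50 = R$3,644,655.00.
Subtracting fixed costs: EBIT = R$3,644,655.00 − R$2,286,400 = R$1,358,255.00.
Degree of operating leverage = R$3,644,655.00 / R$1,358,255.00 = 2.6833.
Operating income changes by 2.6833 × +23.0% = +61.7%.

+61.7%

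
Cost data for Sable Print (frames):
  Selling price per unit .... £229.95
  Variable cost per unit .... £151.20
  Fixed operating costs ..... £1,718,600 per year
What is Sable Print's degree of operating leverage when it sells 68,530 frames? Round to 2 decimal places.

Contribution at this volume is 68,530 × £78.75 = £5,396,737.50.
Operating income = contribution − fixed costs = £5,396,737.50 − £1,718,600 = £3,678,137.50.
So DOL = total CM / EBIT = £5,396,737.50 / £3,678,137.50 = 1.4672.

1.47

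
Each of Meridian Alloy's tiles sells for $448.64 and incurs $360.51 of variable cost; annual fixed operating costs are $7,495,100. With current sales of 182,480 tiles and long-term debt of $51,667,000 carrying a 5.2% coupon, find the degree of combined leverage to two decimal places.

Total contribution margin = 182,480 × $88.13 = $16,081,962.40.
EBIT = $16,081,962.40 − $7,495,100 = $8,586,862.40. Interest = $2,686,684.00, so EBIT − I = $5,900,178.40.
Degree of total leverage = total CM / (EBIT − interest) = $16,081,962.40 / $5,900,178.40 = 2.7257.

2.73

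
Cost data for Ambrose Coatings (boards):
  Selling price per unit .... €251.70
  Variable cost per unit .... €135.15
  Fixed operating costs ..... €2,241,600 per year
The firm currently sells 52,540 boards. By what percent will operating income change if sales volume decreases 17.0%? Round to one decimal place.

Total contribution margin = 52,540 × €116.55 = €6,123,537.00.
EBIT = €6,123,537.00 − €2,241,600 = €3,881,937.00.
So DOL = total CM / EBIT = €6,123,537.00 / €3,881,937.00 = 1.5774.
%ΔEBIT = DOL × %ΔSales = 1.5774 × -17.0% = -26.8%.

-26.8%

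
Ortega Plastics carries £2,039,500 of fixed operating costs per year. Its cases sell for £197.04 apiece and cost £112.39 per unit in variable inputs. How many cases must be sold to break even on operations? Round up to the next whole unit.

24,094 cases

Contribution margin per unit = £197.04 − £112.39 = £84.65.
Break-even Q = £2,039,500 / £84.65 = 24,093.33 → 24,094 cases.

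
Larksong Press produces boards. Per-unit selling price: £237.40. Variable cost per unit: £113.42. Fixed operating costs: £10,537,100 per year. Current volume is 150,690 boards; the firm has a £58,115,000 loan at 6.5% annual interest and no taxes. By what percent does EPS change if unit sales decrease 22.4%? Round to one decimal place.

-95.8%

At 150,690 units, contribution = 150,690 × £123.98 = £18,682,546.20.
EBIT = £18,682,546.20 − £10,537,100 = £8,145,446.20.
Interest = £3,777,475.00, so EBIT − I = £4,367,971.20.
Degree of combined leverage = contribution ÷ (EBIT − I) = £18,682,546.20 ÷ £4,367,971.20 = 4.2772.
EPS therefore changes by 4.2772 × (-22.4%) = -95.8%.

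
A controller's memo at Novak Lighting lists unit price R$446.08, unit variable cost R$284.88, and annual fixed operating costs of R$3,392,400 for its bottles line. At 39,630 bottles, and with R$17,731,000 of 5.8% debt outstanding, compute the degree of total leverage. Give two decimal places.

Total contribution margin = 39,630 × R$161.20 = R$6,388,356.00.
Subtracting fixed costs: EBIT = R$6,388,356.00 − R$3,392,400 = R$2,995,956.00. Interest = R$1,028,398.00, so EBIT − I = R$1,967,558.00.
Degree of total leverage = total CM / (EBIT − interest) = R$6,388,356.00 / R$1,967,558.00 = 3.2468.

3.25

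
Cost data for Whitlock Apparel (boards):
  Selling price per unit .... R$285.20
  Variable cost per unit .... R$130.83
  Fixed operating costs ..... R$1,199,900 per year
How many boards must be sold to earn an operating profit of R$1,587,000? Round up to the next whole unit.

18,054 boards

Unit CM = price − variable cost = R$285.20 − R$130.83 = R$154.37.
Required volume = (fixed costs + target profit) ÷ CM = (R$1,199,900 + R$1,587,000) ÷ R$154.37 = 18,053.38, so 18,054 boards.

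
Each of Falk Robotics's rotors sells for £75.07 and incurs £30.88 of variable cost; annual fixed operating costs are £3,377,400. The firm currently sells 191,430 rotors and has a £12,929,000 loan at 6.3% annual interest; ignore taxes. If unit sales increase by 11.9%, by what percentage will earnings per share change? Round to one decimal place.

Total contribution margin = 191,430 × £44.19 = £8,459,291.70.
Operating income = contribution − fixed costs = £8,459,291.70 − £3,377,400 = £5,081,891.70.
Interest = £814,527.00, so EBIT − I = £4,267,364.70.
DCL = total CM / (EBIT − I) = £8,459,291.70 / £4,267,364.70 = 1.9823.
EPS therefore changes by 1.9823 × (+11.9%) = +23.6%.

+23.6%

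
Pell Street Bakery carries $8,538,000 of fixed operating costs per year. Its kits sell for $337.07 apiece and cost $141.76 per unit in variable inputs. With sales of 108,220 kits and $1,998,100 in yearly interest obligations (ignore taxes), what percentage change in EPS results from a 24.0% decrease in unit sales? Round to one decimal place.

-47.9%

Contribution at this volume is 108,220 × $195.31 = $21,136,448.20.
Operating income = contribution − fixed costs = $21,136,448.20 − $8,538,000 = $12,598,448.20.
After interest of $1,998,100.00, pre-tax earnings = $10,600,348.20.
DCL = total CM / (EBIT − I) = $21,136,448.20 / $10,600,348.20 = 1.9939.
%ΔEPS = DCL × %ΔSales = 1.9939 × -24.0% = -47.9%.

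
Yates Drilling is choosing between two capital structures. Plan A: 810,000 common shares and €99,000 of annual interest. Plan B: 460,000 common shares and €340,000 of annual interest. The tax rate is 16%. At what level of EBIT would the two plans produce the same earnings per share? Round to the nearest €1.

At indifference, (EBIT − 99,000)(1 − t)/810,000 = (EBIT − 340,000)(1 − t)/460,000.
The (1 − t) factor cancels: (EBIT − 99,000) × 460,000 = (EBIT − 340,000) × 810,000.
EBIT × (810,000 − 460,000) = 340,000 × 810,000 − 99,000 × 460,000 = 229,860,000,000, so EBIT = 229,860,000,000 ÷ 350,000 = 656,742.86.

€656,743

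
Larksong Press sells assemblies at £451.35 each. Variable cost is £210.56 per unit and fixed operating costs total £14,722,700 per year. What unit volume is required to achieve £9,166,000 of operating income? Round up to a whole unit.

Contribution margin per unit = £451.35 − £210.56 = £240.79.
Units = (FC + target) / CM = (£14,722,700 + £9,166,000) / £240.79 = 99,209.68, so 99,210 assemblies.

99,210 assemblies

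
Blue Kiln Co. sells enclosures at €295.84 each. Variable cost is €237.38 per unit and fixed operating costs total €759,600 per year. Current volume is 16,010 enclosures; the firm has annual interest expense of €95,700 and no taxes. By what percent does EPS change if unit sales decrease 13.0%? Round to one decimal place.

-150.9%

At 16,010 units, contribution = 16,010 × €58.46 = €935,944.60.
Subtracting fixed costs: EBIT = €935,944.60 − €759,600 = €176,344.60.
Interest = €95,700.00, so EBIT − I = €80,644.60.
Degree of combined leverage = contribution ÷ (EBIT − I) = €935,944.60 ÷ €80,644.60 = 11.6058.
%ΔEPS = DCL × %ΔSales = 11.6058 × -13.0% = -150.9%.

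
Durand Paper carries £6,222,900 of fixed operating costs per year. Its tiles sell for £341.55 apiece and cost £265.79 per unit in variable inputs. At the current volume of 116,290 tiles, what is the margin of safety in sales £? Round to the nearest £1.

Each unit contributes £341.55 − £265.79 = £75.76. Break-even units = £6,222,900 ÷ £75.76 = 82,139.65; break-even revenue = 82,139.65 × £341.55 = £28,054,797.98.
Actual sales revenue = 116,290 × £341.55 = £39,718,849.50.
Margin of safety = £39,718,849.50 − £28,054,797.98 = £11,664,052.

£11,664,052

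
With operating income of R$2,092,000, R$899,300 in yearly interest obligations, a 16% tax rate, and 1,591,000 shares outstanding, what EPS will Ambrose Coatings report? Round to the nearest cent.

Pre-tax income = R$2,092,000 − R$899,300.00 = R$1,192,700.00.
Net income = R$1,192,700.00 × (1 − 0.16) = R$1,001,868.00.
EPS = R$1,001,868.00 ÷ 1,591,000 = R$0.63.

R$0.63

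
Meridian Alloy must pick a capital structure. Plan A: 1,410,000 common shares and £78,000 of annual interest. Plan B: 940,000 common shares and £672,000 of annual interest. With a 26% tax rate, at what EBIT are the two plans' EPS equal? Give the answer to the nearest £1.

Set EPS_A = EPS_B: (EBIT − £78,000)(1 − 0.26) ÷ 1,410,000 = (EBIT − £672,000)(1 − 0.26) ÷ 940,000.
Cancelling (1 − t) and cross-multiplying: 940,000·(EBIT − 78,000) = 1,410,000·(EBIT − 672,000).
Solving, EBIT = (672,000·1,410,000 − 78,000·940,000) / (1,410,000 − 940,000) = 874,200,000,000 / 470,000 = 1,860,000.00.

£1,860,000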